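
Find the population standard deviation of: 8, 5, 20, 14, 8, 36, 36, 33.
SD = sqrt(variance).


Mean = 20.0000
Variance = 153.7500
SD = sqrt(153.7500) = 12.3996

SD = 12.3996


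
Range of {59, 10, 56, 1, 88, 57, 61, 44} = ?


Max = 88, Min = 1
Range = 88 - 1 = 87

Range = 87


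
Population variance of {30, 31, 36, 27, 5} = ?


Mean = 25.8000
Squared deviations: 17.6400, 27.0400, 104.0400, 1.4400, 432.6400
Sum = 582.8000
Variance = 582.8000/5 = 116.5600

Variance = 116.5600


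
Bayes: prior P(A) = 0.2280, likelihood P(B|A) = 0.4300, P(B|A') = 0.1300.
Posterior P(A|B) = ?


P(B) = P(B|A)*P(A) + P(B|A')*P(A')
= 0.4300*0.2280 + 0.1300*0.7720
= 0.098040 + 0.100360 = 0.198400
P(A|B) = 0.098040/0.198400 = 0.4942

P(A|B) = 0.4942


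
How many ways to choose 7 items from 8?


C(8,7) = 8!/(7! × 1!)
= 40320/(5040 × 1)
= 8

C(8,7) = 8


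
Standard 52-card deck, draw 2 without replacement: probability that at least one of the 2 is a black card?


P(at least one) = 1 - P(none)
P(none) = (26/52) × (25/51) = 0.245098
P(at least one) = 1 - 0.245098 = 0.7549

P = 0.7549


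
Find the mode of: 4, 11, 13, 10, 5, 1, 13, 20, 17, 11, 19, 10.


Frequencies: 1:1, 4:1, 5:1, 10:2, 11:2, 13:2, 17:1, 19:1, 20:1
Max frequency = 2
Mode = 10, 11, 13

Mode = 10, 11, 13


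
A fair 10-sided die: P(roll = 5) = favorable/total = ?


Favorable outcomes (roll = 5): 1
Total outcomes = 10
P = 1/10 = 0.1000

P = 0.1000


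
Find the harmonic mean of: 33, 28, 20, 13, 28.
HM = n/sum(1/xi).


Sum of reciprocals = 1/33 + 1/28 + 1/20 + 1/13 + 1/28 = 0.228655
HM = 5/0.228655 = 21.8670

HM = 21.8670


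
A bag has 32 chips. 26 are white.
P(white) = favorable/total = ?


P = 26/32 = 0.8125

P = 0.8125


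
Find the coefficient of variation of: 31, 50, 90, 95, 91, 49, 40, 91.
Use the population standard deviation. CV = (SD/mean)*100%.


Mean = 67.1250
SD = 25.2559
CV = (25.2559/67.1250)*100 = 37.6251%

CV = 37.6251%


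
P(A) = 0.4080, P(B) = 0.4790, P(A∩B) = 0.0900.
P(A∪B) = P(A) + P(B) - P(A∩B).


P(A∪B) = 0.4080 + 0.4790 - 0.0900
= 0.8870 - 0.0900
= 0.7970

P(A∪B) = 0.7970


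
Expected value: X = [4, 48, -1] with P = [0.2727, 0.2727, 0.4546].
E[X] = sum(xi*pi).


E[X] = 4*0.2727 + 48*0.2727 - 1*0.4546
= 1.0908 + 13.0896 - 0.4546
= 13.7258

E[X] = 13.7258


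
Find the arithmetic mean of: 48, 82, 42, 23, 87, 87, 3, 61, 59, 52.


Sum = 48 + 82 + 42 + 23 + 87 + 87 + 3 + 61 + 59 + 52 = 544
n = 10
Mean = 544/10 = 54.4000

Mean = 54.4000


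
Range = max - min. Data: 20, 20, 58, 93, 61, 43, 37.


Max = 93, Min = 20
Range = 93 - 20 = 73

Range = 73


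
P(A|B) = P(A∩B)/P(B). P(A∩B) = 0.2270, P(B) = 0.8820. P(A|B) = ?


P(A|B) = 0.2270/0.8820 = 0.2574

P(A|B) = 0.2574


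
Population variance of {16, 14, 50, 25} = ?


Mean = 26.2500
Squared deviations: 105.0625, 150.0625, 564.0625, 1.5625
Sum = 820.7500
Variance = 820.7500/4 = 205.1875

Variance = 205.1875


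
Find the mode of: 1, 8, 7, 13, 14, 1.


Frequencies: 1:2, 7:1, 8:1, 13:1, 14:1
Max frequency = 2
Mode = 1

Mode = 1


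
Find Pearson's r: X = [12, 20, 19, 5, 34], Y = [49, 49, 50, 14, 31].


Mean X = 18.0000, Mean Y = 38.6000
SD X = 9.654015, SD Y = 14.207041
Cov = 33.600000
r = 33.600000/(9.654015*14.207041) = 0.2450

r = 0.2450


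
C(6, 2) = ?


C(6,2) = 6!/(2! × 4!)
= 720/(2 × 24)
= 15

C(6,2) = 15


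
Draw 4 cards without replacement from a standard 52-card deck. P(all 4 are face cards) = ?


P(all face cards) = (12/52) × (11/51) × (10/50) × (9/49)
= 0.0018

P = 0.0018


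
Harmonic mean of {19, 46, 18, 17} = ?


Sum of reciprocals = 1/19 + 1/46 + 1/18 + 1/17 = 0.188750
HM = 4/0.188750 = 21.1921

HM = 21.1921


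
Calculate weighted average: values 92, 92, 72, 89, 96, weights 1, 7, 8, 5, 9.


Numerator = 92*1 + 92*7 + 72*8 + 89*5 + 96*9 = 2621
Denominator = 1 + 7 + 8 + 5 + 9 = 30
WM = 2621/30 = 87.3667

WM = 87.3667


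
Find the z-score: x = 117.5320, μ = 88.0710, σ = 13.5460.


z = (117.5320 - 88.0710)/13.5460
= 29.4610/13.5460
= 2.1749

z = 2.1749


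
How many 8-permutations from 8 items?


P(8,8) = 8!/0!
= 40320/1
= 40320

P(8,8) = 40320


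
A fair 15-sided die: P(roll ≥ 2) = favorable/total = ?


Favorable outcomes (roll ≥ 2): 14
Total outcomes = 15
P = 14/15 = 0.9333

P = 0.9333


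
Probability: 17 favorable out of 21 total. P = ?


P = 17/21 = 0.8095

P = 0.8095


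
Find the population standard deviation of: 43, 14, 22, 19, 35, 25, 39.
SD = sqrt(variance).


Mean = 28.1429
Variance = 102.4082
SD = sqrt(102.4082) = 10.1197

SD = 10.1197


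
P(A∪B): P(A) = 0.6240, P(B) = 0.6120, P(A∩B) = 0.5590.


P(A∪B) = 0.6240 + 0.6120 - 0.5590
= 1.2360 - 0.5590
= 0.6770

P(A∪B) = 0.6770


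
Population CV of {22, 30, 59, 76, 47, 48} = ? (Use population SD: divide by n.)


Mean = 47.0000
SD = 17.7951
CV = (17.7951/47.0000)*100 = 37.8620%

CV = 37.8620%


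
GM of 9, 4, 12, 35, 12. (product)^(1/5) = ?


Product = 9 × 4 × 12 × 35 × 12 = 181440
GM = 181440^(1/5) = 11.2654

GM = 11.2654


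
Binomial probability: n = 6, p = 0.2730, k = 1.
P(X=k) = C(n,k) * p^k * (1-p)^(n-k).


C(6,1) = 6
p^1 = 0.273000
(1-p)^5 = 0.203082
P = 6 * 0.273000 * 0.203082 = 0.3326

P(X=1) = 0.3326


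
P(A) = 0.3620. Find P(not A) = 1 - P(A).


P(not A) = 1 - 0.3620 = 0.6380

P(not A) = 0.6380


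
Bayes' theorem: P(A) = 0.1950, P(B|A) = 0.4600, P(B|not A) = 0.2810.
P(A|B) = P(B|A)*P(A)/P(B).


P(B) = P(B|A)*P(A) + P(B|A')*P(A')
= 0.4600*0.1950 + 0.2810*0.8050
= 0.089700 + 0.226205 = 0.315905
P(A|B) = 0.089700/0.315905 = 0.2839

P(A|B) = 0.2839


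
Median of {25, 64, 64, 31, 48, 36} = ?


Sorted: 25, 31, 36, 48, 64, 64
n = 6 (even)
Middle values: 36 and 48
Median = (36+48)/2 = 42.0000

Median = 42.0000


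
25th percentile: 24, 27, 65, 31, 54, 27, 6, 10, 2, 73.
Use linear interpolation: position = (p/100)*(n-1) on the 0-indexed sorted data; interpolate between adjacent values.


Sorted: 2, 6, 10, 24, 27, 27, 31, 54, 65, 73
n = 10
Index = 25/100 * 9 = 2.2500
Lower = data[2] = 10, Upper = data[3] = 24
P25 = 10 + 0.2500*(14) = 13.5000

P25 = 13.5000


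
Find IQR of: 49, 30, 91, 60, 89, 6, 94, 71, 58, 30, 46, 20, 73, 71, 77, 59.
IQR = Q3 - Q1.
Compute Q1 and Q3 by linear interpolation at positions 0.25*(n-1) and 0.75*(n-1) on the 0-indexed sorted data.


Sorted: 6, 20, 30, 30, 46, 49, 58, 59, 60, 71, 71, 73, 77, 89, 91, 94
Q1 (25th %ile) = 42.0000
Q3 (75th %ile) = 74.0000
IQR = 74.0000 - 42.0000 = 32.0000

IQR = 32.0000


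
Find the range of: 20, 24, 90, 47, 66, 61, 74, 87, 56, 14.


Max = 90, Min = 14
Range = 90 - 14 = 76

Range = 76


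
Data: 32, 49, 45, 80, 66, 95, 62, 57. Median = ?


Sorted: 32, 45, 49, 57, 62, 66, 80, 95
n = 8 (even)
Middle values: 57 and 62
Median = (57+62)/2 = 59.5000

Median = 59.5000


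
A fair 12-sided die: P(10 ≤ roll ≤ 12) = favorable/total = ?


Favorable outcomes (10 ≤ roll ≤ 12): 3
Total outcomes = 12
P = 3/12 = 0.2500

P = 0.2500


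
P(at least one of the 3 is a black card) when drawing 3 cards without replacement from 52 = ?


P(at least one) = 1 - P(none)
P(none) = (26/52) × (25/51) × (24/50) = 0.117647
P(at least one) = 1 - 0.117647 = 0.8824

P = 0.8824


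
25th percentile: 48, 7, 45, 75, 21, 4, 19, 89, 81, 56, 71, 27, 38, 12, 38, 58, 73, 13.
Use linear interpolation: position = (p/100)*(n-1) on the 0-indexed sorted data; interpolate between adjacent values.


Sorted: 4, 7, 12, 13, 19, 21, 27, 38, 38, 45, 48, 56, 58, 71, 73, 75, 81, 89
n = 18
Index = 25/100 * 17 = 4.2500
Lower = data[4] = 19, Upper = data[5] = 21
P25 = 19 + 0.2500*(2) = 19.5000

P25 = 19.5000


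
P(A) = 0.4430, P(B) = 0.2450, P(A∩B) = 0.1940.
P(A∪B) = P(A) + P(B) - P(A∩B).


P(A∪B) = 0.4430 + 0.2450 - 0.1940
= 0.6880 - 0.1940
= 0.4940

P(A∪B) = 0.4940


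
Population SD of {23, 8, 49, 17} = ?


Mean = 24.2500
Variance = 232.6875
SD = sqrt(232.6875) = 15.2541

SD = 15.2541


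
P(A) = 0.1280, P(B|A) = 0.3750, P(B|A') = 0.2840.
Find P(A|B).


P(B) = P(B|A)*P(A) + P(B|A')*P(A')
= 0.3750*0.1280 + 0.2840*0.8720
= 0.048000 + 0.247648 = 0.295648
P(A|B) = 0.048000/0.295648 = 0.1624

P(A|B) = 0.1624


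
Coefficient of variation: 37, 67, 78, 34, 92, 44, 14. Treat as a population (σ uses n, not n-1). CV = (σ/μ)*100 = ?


Mean = 52.2857
SD = 25.5159
CV = (25.5159/52.2857)*100 = 48.8009%

CV = 48.8009%


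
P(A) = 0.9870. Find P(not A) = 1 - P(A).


P(not A) = 1 - 0.9870 = 0.0130

P(not A) = 0.0130


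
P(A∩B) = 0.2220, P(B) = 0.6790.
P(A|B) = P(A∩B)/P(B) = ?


P(A|B) = 0.2220/0.6790 = 0.3270

P(A|B) = 0.3270


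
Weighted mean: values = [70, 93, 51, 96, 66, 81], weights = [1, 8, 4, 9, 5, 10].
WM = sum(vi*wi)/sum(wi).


Numerator = 70*1 + 93*8 + 51*4 + 96*9 + 66*5 + 81*10 = 3022
Denominator = 1 + 8 + 4 + 9 + 5 + 10 = 37
WM = 3022/37 = 81.6757

WM = 81.6757


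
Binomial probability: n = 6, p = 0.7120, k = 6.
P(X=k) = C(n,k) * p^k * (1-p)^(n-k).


C(6,6) = 1
p^6 = 0.130281
(1-p)^0 = 1.000000
P = 1 * 0.130281 * 1.000000 = 0.1303

P(X=6) = 0.1303


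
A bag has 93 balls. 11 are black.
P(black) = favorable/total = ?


P = 11/93 = 0.1183

P = 0.1183


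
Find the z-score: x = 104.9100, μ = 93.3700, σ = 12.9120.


z = (104.9100 - 93.3700)/12.9120
= 11.5400/12.9120
= 0.8937

z = 0.8937


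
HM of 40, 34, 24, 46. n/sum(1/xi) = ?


Sum of reciprocals = 1/40 + 1/34 + 1/24 + 1/46 = 0.117818
HM = 4/0.117818 = 33.9508

HM = 33.9508


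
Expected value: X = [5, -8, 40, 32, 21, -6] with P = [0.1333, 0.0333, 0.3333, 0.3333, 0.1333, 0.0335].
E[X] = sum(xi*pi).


E[X] = 5*0.1333 - 8*0.0333 + 40*0.3333 + 32*0.3333 + 21*0.1333 - 6*0.0335
= 0.6665 - 0.2664 + 13.3320 + 10.6656 + 2.7993 - 0.2010
= 26.9960

E[X] = 26.9960


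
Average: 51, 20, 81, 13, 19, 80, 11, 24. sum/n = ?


Sum = 51 + 20 + 81 + 13 + 19 + 80 + 11 + 24 = 299
n = 8
Mean = 299/8 = 37.3750

Mean = 37.3750


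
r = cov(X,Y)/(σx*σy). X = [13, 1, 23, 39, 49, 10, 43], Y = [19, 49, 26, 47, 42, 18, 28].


Mean X = 25.4286, Mean Y = 32.7143
SD X = 17.086813, SD Y = 12.115094
Cov = 49.408163
r = 49.408163/(17.086813*12.115094) = 0.2387

r = 0.2387


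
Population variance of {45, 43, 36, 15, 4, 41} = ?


Mean = 30.6667
Squared deviations: 205.4444, 152.1111, 28.4444, 245.4444, 711.1111, 106.7778
Sum = 1449.3333
Variance = 1449.3333/6 = 241.5556

Variance = 241.5556


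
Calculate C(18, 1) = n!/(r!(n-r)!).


C(18,1) = 18!/(1! × 17!)
= 6402373705728000/(1 × 355687428096000)
= 18

C(18,1) = 18


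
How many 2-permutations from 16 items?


P(16,2) = 16!/14!
= 20922789888000/87178291200
= 240

P(16,2) = 240


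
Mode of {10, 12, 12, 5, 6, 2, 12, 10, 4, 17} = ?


Frequencies: 2:1, 4:1, 5:1, 6:1, 10:2, 12:3, 17:1
Max frequency = 3
Mode = 12

Mode = 12


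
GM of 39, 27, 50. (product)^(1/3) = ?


Product = 39 × 27 × 50 = 52650
GM = 52650^(1/3) = 37.4800

GM = 37.4800


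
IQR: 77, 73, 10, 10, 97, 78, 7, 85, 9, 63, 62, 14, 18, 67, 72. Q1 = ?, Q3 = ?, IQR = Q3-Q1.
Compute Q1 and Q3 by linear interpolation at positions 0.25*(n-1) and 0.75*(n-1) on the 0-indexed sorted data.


Sorted: 7, 9, 10, 10, 14, 18, 62, 63, 67, 72, 73, 77, 78, 85, 97
Q1 (25th %ile) = 12.0000
Q3 (75th %ile) = 75.0000
IQR = 75.0000 - 12.0000 = 63.0000

IQR = 63.0000


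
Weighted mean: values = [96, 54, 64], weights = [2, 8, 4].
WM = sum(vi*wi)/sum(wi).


Numerator = 96*2 + 54*8 + 64*4 = 880
Denominator = 2 + 8 + 4 = 14
WM = 880/14 = 62.8571

WM = 62.8571


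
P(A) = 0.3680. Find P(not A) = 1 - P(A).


P(not A) = 1 - 0.3680 = 0.6320

P(not A) = 0.6320


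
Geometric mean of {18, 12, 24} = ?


Product = 18 × 12 × 24 = 5184
GM = 5184^(1/3) = 17.3070

GM = 17.3070


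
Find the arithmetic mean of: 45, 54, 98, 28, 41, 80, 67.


Sum = 45 + 54 + 98 + 28 + 41 + 80 + 67 = 413
n = 7
Mean = 413/7 = 59.0000

Mean = 59.0000


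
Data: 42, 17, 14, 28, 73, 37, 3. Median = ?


Sorted: 3, 14, 17, 28, 37, 42, 73
n = 7 (odd)
Middle value = 28

Median = 28


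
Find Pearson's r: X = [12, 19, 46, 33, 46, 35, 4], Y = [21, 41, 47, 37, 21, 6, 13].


Mean X = 27.8571, Mean Y = 26.5714
SD X = 15.282376, SD Y = 14.160883
Cov = 65.795918
r = 65.795918/(15.282376*14.160883) = 0.3040

r = 0.3040


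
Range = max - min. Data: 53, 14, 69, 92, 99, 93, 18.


Max = 99, Min = 14
Range = 99 - 14 = 85

Range = 85


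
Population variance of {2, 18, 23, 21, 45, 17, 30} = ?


Mean = 22.2857
Squared deviations: 411.5102, 18.3673, 0.5102, 1.6531, 515.9388, 27.9388, 59.5102
Sum = 1035.4286
Variance = 1035.4286/7 = 147.9184

Variance = 147.9184


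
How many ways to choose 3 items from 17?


C(17,3) = 17!/(3! × 14!)
= 355687428096000/(6 × 87178291200)
= 680

C(17,3) = 680


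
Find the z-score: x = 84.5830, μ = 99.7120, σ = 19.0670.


z = (84.5830 - 99.7120)/19.0670
= -15.1290/19.0670
= -0.7935

z = -0.7935


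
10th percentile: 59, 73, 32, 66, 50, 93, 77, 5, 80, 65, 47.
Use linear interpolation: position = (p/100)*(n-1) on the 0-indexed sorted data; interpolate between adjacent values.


Sorted: 5, 32, 47, 50, 59, 65, 66, 73, 77, 80, 93
n = 11
Index = 10/100 * 10 = 1.0000
Lower = data[1] = 32, Upper = data[2] = 47
P10 = 32 + 0*(15) = 32.0000

P10 = 32.0000


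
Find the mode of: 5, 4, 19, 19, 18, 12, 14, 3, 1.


Frequencies: 1:1, 3:1, 4:1, 5:1, 12:1, 14:1, 18:1, 19:2
Max frequency = 2
Mode = 19

Mode = 19


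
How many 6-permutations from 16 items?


P(16,6) = 16!/10!
= 20922789888000/3628800
= 5765760

P(16,6) = 5765760


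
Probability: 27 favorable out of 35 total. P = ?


P = 27/35 = 0.7714

P = 0.7714


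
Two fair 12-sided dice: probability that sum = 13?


Total outcomes = 12×12 = 144
Favorable (sum = 13): 12
P = 12/144 = 0.0833

P = 0.0833


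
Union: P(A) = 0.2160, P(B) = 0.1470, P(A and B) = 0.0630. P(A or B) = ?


P(A∪B) = 0.2160 + 0.1470 - 0.0630
= 0.3630 - 0.0630
= 0.3000

P(A∪B) = 0.3000


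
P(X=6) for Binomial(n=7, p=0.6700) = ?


C(7,6) = 7
p^6 = 0.090458
(1-p)^1 = 0.330000
P = 7 * 0.090458 * 0.330000 = 0.2090

P(X=6) = 0.2090


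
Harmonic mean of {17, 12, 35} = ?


Sum of reciprocals = 1/17 + 1/12 + 1/35 = 0.170728
HM = 3/0.170728 = 17.5718

HM = 17.5718


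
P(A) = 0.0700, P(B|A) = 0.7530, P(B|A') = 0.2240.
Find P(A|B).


P(B) = P(B|A)*P(A) + P(B|A')*P(A')
= 0.7530*0.0700 + 0.2240*0.9300
= 0.052710 + 0.208320 = 0.261030
P(A|B) = 0.052710/0.261030 = 0.2019

P(A|B) = 0.2019


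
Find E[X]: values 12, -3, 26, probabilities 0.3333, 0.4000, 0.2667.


E[X] = 12*0.3333 - 3*0.4000 + 26*0.2667
= 3.9996 - 1.2000 + 6.9342
= 9.7338

E[X] = 9.7338


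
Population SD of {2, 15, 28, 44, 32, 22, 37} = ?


Mean = 25.7143
Variance = 171.0612
SD = sqrt(171.0612) = 13.0790

SD = 13.0790


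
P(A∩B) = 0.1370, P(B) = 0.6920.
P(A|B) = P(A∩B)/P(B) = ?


P(A|B) = 0.1370/0.6920 = 0.1980

P(A|B) = 0.1980


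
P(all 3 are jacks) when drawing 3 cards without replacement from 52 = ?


P(all jacks) = (4/52) × (3/51) × (2/50)
= 0.0002

P = 0.0002


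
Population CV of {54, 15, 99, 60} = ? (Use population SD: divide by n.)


Mean = 57.0000
SD = 29.7741
CV = (29.7741/57.0000)*100 = 52.2354%

CV = 52.2354%


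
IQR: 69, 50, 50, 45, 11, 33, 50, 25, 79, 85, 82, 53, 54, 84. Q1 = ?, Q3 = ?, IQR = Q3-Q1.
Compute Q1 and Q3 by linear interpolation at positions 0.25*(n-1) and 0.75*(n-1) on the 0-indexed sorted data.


Sorted: 11, 25, 33, 45, 50, 50, 50, 53, 54, 69, 79, 82, 84, 85
Q1 (25th %ile) = 46.2500
Q3 (75th %ile) = 76.5000
IQR = 76.5000 - 46.2500 = 30.2500

IQR = 30.2500


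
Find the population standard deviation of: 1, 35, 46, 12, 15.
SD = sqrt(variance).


Mean = 21.8000
Variance = 266.9600
SD = sqrt(266.9600) = 16.3389

SD = 16.3389


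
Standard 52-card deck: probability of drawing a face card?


12 face cards in 52 cards
P = 12/52 = 0.2308

P = 0.2308


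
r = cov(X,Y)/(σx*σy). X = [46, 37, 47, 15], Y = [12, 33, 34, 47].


Mean X = 36.2500, Mean Y = 31.5000
SD X = 12.871966, SD Y = 12.539936
Cov = -122.875000
r = -122.875000/(12.871966*12.539936) = -0.7612

r = -0.7612


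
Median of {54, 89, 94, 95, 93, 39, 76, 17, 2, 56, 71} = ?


Sorted: 2, 17, 39, 54, 56, 71, 76, 89, 93, 94, 95
n = 11 (odd)
Middle value = 71

Median = 71


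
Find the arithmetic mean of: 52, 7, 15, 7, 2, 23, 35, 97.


Sum = 52 + 7 + 15 + 7 + 2 + 23 + 35 + 97 = 238
n = 8
Mean = 238/8 = 29.7500

Mean = 29.7500


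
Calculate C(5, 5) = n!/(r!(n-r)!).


C(5,5) = 5!/(5! × 0!)
= 120/(120 × 1)
= 1

C(5,5) = 1


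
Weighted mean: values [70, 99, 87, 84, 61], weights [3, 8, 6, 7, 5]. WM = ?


Numerator = 70*3 + 99*8 + 87*6 + 84*7 + 61*5 = 2417
Denominator = 3 + 8 + 6 + 7 + 5 = 29
WM = 2417/29 = 83.3448

WM = 83.3448


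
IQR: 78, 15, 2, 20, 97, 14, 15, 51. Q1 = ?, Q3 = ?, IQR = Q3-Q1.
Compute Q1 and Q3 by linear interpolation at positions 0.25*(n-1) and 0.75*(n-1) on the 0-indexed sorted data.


Sorted: 2, 14, 15, 15, 20, 51, 78, 97
Q1 (25th %ile) = 14.7500
Q3 (75th %ile) = 57.7500
IQR = 57.7500 - 14.7500 = 43.0000

IQR = 43.0000


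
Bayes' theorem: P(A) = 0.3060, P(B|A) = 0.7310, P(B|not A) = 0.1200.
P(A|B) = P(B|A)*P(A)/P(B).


P(B) = P(B|A)*P(A) + P(B|A')*P(A')
= 0.7310*0.3060 + 0.1200*0.6940
= 0.223686 + 0.083280 = 0.306966
P(A|B) = 0.223686/0.306966 = 0.7287

P(A|B) = 0.7287


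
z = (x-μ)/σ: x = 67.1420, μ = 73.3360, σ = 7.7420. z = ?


z = (67.1420 - 73.3360)/7.7420
= -6.1940/7.7420
= -0.8001

z = -0.8001


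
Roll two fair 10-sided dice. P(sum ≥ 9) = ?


Total outcomes = 10×10 = 100
Favorable (sum ≥ 9): 72
P = 72/100 = 0.7200

P = 0.7200


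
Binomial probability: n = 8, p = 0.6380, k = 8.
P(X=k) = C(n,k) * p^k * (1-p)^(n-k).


C(8,8) = 1
p^8 = 0.027451
(1-p)^0 = 1.000000
P = 1 * 0.027451 * 1.000000 = 0.0275

P(X=8) = 0.0275


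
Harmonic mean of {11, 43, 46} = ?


Sum of reciprocals = 1/11 + 1/43 + 1/46 = 0.135904
HM = 3/0.135904 = 22.0744

HM = 22.0744


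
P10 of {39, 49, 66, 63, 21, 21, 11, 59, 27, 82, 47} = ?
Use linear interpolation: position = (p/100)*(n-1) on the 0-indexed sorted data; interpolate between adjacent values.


Sorted: 11, 21, 21, 27, 39, 47, 49, 59, 63, 66, 82
n = 11
Index = 10/100 * 10 = 1.0000
Lower = data[1] = 21, Upper = data[2] = 21
P10 = 21 + 0*(0) = 21.0000

P10 = 21.0000


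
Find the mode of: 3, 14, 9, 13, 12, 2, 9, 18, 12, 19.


Frequencies: 2:1, 3:1, 9:2, 12:2, 13:1, 14:1, 18:1, 19:1
Max frequency = 2
Mode = 9, 12

Mode = 9, 12


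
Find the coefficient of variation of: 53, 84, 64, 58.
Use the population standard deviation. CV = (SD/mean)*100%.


Mean = 64.7500
SD = 11.7766
CV = (11.7766/64.7500)*100 = 18.1877%

CV = 18.1877%


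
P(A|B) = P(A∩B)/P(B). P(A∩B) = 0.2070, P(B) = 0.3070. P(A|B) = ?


P(A|B) = 0.2070/0.3070 = 0.6743

P(A|B) = 0.6743


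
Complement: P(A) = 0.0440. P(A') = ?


P(not A) = 1 - 0.0440 = 0.9560

P(not A) = 0.9560


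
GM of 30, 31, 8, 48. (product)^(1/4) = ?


Product = 30 × 31 × 8 × 48 = 357120
GM = 357120^(1/4) = 24.4458

GM = 24.4458


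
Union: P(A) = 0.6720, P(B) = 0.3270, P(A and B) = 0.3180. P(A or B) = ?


P(A∪B) = 0.6720 + 0.3270 - 0.3180
= 0.9990 - 0.3180
= 0.6810

P(A∪B) = 0.6810


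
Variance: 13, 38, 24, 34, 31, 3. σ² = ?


Mean = 23.8333
Squared deviations: 117.3611, 200.6944, 0.0278, 103.3611, 51.3611, 434.0278
Sum = 906.8333
Variance = 906.8333/6 = 151.1389

Variance = 151.1389


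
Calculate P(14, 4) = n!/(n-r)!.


P(14,4) = 14!/10!
= 87178291200/3628800
= 24024

P(14,4) = 24024


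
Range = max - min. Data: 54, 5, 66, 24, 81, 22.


Max = 81, Min = 5
Range = 81 - 5 = 76

Range = 76


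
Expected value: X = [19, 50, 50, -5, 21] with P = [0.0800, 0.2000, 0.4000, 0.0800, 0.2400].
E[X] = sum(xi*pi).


E[X] = 19*0.0800 + 50*0.2000 + 50*0.4000 - 5*0.0800 + 21*0.2400
= 1.5200 + 10.0000 + 20.0000 - 0.4000 + 5.0400
= 36.1600

E[X] = 36.1600


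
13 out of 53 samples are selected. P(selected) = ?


P = 13/53 = 0.2453

P = 0.2453


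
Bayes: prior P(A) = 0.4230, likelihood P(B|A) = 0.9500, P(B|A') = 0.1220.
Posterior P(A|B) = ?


P(B) = P(B|A)*P(A) + P(B|A')*P(A')
= 0.9500*0.4230 + 0.1220*0.5770
= 0.401850 + 0.070394 = 0.472244
P(A|B) = 0.401850/0.472244 = 0.8509

P(A|B) = 0.8509


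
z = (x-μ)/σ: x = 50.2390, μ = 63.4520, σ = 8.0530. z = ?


z = (50.2390 - 63.4520)/8.0530
= -13.2130/8.0530
= -1.6408

z = -1.6408


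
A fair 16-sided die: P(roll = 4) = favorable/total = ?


Favorable outcomes (roll = 4): 1
Total outcomes = 16
P = 1/16 = 0.0625

P = 0.0625


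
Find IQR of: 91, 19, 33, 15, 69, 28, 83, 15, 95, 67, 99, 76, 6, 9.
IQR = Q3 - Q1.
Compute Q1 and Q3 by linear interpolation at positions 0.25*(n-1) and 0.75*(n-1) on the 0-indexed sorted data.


Sorted: 6, 9, 15, 15, 19, 28, 33, 67, 69, 76, 83, 91, 95, 99
Q1 (25th %ile) = 16.0000
Q3 (75th %ile) = 81.2500
IQR = 81.2500 - 16.0000 = 65.2500

IQR = 65.2500


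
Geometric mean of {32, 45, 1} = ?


Product = 32 × 45 × 1 = 1440
GM = 1440^(1/3) = 11.2924

GM = 11.2924


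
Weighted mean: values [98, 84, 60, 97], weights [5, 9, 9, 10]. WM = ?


Numerator = 98*5 + 84*9 + 60*9 + 97*10 = 2756
Denominator = 5 + 9 + 9 + 10 = 33
WM = 2756/33 = 83.5152

WM = 83.5152


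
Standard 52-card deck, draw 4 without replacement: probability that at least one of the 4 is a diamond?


P(at least one) = 1 - P(none)
P(none) = (39/52) × (38/51) × (37/50) × (36/49) = 0.303818
P(at least one) = 1 - 0.303818 = 0.6962

P = 0.6962


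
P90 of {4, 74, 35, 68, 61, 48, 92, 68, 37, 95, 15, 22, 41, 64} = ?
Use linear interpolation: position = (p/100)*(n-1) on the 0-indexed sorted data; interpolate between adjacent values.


Sorted: 4, 15, 22, 35, 37, 41, 48, 61, 64, 68, 68, 74, 92, 95
n = 14
Index = 90/100 * 13 = 11.7000
Lower = data[11] = 74, Upper = data[12] = 92
P90 = 74 + 0.7000*(18) = 86.6000

P90 = 86.6000


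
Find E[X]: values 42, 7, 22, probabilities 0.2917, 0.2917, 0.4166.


E[X] = 42*0.2917 + 7*0.2917 + 22*0.4166
= 12.2514 + 2.0419 + 9.1652
= 23.4585

E[X] = 23.4585


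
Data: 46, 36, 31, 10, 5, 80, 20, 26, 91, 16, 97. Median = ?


Sorted: 5, 10, 16, 20, 26, 31, 36, 46, 80, 91, 97
n = 11 (odd)
Middle value = 31

Median = 31


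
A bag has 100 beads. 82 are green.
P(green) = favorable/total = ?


P = 82/100 = 0.8200

P = 0.8200


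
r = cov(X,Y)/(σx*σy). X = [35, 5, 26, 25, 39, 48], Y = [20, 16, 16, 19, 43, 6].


Mean X = 29.6667, Mean Y = 20.0000
SD X = 13.511312, SD Y = 11.239810
Cov = 12.666667
r = 12.666667/(13.511312*11.239810) = 0.0834

r = 0.0834


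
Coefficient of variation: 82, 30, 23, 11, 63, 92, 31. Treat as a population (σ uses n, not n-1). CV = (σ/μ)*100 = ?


Mean = 47.4286
SD = 29.0854
CV = (29.0854/47.4286)*100 = 61.3246%

CV = 61.3246%


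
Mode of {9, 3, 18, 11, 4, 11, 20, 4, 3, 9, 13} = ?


Frequencies: 3:2, 4:2, 9:2, 11:2, 13:1, 18:1, 20:1
Max frequency = 2
Mode = 3, 4, 9, 11

Mode = 3, 4, 9, 11


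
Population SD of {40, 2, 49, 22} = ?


Mean = 28.2500
Variance = 324.1875
SD = sqrt(324.1875) = 18.0052

SD = 18.0052


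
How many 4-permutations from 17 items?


P(17,4) = 17!/13!
= 355687428096000/6227020800
= 57120

P(17,4) = 57120


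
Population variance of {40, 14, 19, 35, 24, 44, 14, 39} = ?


Mean = 28.6250
Squared deviations: 129.3906, 213.8906, 92.6406, 40.6406, 21.3906, 236.3906, 213.8906, 107.6406
Sum = 1055.8750
Variance = 1055.8750/8 = 131.9844

Variance = 131.9844


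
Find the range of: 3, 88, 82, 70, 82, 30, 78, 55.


Max = 88, Min = 3
Range = 88 - 3 = 85

Range = 85


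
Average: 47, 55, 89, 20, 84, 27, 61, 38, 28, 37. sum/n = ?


Sum = 47 + 55 + 89 + 20 + 84 + 27 + 61 + 38 + 28 + 37 = 486
n = 10
Mean = 486/10 = 48.6000

Mean = 48.6000


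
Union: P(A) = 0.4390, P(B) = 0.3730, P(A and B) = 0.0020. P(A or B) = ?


P(A∪B) = 0.4390 + 0.3730 - 0.0020
= 0.8120 - 0.0020
= 0.8100

P(A∪B) = 0.8100


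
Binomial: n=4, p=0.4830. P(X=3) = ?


C(4,3) = 4
p^3 = 0.112679
(1-p)^1 = 0.517000
P = 4 * 0.112679 * 0.517000 = 0.2330

P(X=3) = 0.2330


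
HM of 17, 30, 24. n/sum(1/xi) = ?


Sum of reciprocals = 1/17 + 1/30 + 1/24 = 0.133824
HM = 3/0.133824 = 22.4176

HM = 22.4176


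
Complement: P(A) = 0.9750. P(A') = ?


P(not A) = 1 - 0.9750 = 0.0250

P(not A) = 0.0250


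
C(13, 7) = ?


C(13,7) = 13!/(7! × 6!)
= 6227020800/(5040 × 720)
= 1716

C(13,7) = 1716


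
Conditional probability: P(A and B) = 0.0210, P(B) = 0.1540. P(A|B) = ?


P(A|B) = 0.0210/0.1540 = 0.1364

P(A|B) = 0.1364


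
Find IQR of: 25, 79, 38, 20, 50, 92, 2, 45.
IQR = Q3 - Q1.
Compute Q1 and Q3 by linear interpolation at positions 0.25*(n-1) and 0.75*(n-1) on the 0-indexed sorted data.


Sorted: 2, 20, 25, 38, 45, 50, 79, 92
Q1 (25th %ile) = 23.7500
Q3 (75th %ile) = 57.2500
IQR = 57.2500 - 23.7500 = 33.5000

IQR = 33.5000


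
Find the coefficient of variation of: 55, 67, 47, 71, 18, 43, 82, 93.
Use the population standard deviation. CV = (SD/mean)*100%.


Mean = 59.5000
SD = 22.3271
CV = (22.3271/59.5000)*100 = 37.5246%

CV = 37.5246%


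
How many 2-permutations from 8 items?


P(8,2) = 8!/6!
= 40320/720
= 56

P(8,2) = 56


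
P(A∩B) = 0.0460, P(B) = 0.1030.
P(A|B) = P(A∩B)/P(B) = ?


P(A|B) = 0.0460/0.1030 = 0.4466

P(A|B) = 0.4466


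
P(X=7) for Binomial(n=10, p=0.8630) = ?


C(10,7) = 120
p^7 = 0.356513
(1-p)^3 = 0.002571
P = 120 * 0.356513 * 0.002571 = 0.1100

P(X=7) = 0.1100


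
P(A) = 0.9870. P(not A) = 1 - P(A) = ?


P(not A) = 1 - 0.9870 = 0.0130

P(not A) = 0.0130


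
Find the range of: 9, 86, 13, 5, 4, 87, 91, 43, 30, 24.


Max = 91, Min = 4
Range = 91 - 4 = 87

Range = 87


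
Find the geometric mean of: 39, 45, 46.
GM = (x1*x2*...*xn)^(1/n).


Product = 39 × 45 × 46 = 80730
GM = 80730^(1/3) = 43.2194

GM = 43.2194


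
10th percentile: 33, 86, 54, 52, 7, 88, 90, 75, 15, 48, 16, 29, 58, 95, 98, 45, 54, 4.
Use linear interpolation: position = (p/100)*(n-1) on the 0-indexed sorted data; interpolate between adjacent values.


Sorted: 4, 7, 15, 16, 29, 33, 45, 48, 52, 54, 54, 58, 75, 86, 88, 90, 95, 98
n = 18
Index = 10/100 * 17 = 1.7000
Lower = data[1] = 7, Upper = data[2] = 15
P10 = 7 + 0.7000*(8) = 12.6000

P10 = 12.6000


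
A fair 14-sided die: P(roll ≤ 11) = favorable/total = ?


Favorable outcomes (roll ≤ 11): 11
Total outcomes = 14
P = 11/14 = 0.7857

P = 0.7857


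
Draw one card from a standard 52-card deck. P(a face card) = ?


12 face cards in 52 cards
P = 12/52 = 0.2308

P = 0.2308


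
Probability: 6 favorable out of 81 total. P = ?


P = 6/81 = 0.0741

P = 0.0741


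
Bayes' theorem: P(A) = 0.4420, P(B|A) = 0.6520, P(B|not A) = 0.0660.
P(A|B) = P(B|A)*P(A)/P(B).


P(B) = P(B|A)*P(A) + P(B|A')*P(A')
= 0.6520*0.4420 + 0.0660*0.5580
= 0.288184 + 0.036828 = 0.325012
P(A|B) = 0.288184/0.325012 = 0.8867

P(A|B) = 0.8867


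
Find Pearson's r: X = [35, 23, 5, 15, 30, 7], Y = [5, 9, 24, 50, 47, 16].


Mean X = 19.1667, Mean Y = 25.1667
SD X = 11.171641, SD Y = 17.544388
Cov = -20.027778
r = -20.027778/(11.171641*17.544388) = -0.1022

r = -0.1022


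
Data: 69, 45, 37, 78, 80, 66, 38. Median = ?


Sorted: 37, 38, 45, 66, 69, 78, 80
n = 7 (odd)
Middle value = 66

Median = 66


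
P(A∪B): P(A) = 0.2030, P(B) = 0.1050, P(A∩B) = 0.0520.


P(A∪B) = 0.2030 + 0.1050 - 0.0520
= 0.3080 - 0.0520
= 0.2560

P(A∪B) = 0.2560


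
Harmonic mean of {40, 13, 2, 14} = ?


Sum of reciprocals = 1/40 + 1/13 + 1/2 + 1/14 = 0.673352
HM = 4/0.673352 = 5.9404

HM = 5.9404


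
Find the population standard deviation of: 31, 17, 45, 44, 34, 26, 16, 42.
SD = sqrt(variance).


Mean = 31.8750
Variance = 116.8594
SD = sqrt(116.8594) = 10.8102

SD = 10.8102


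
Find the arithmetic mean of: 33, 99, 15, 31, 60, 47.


Sum = 33 + 99 + 15 + 31 + 60 + 47 = 285
n = 6
Mean = 285/6 = 47.5000

Mean = 47.5000


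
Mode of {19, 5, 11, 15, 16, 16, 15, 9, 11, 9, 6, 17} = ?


Frequencies: 5:1, 6:1, 9:2, 11:2, 15:2, 16:2, 17:1, 19:1
Max frequency = 2
Mode = 9, 11, 15, 16

Mode = 9, 11, 15, 16


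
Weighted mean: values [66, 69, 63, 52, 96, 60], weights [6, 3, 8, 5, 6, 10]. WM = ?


Numerator = 66*6 + 69*3 + 63*8 + 52*5 + 96*6 + 60*10 = 2543
Denominator = 6 + 3 + 8 + 5 + 6 + 10 = 38
WM = 2543/38 = 66.9211

WM = 66.9211


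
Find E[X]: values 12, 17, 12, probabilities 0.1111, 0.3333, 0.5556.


E[X] = 12*0.1111 + 17*0.3333 + 12*0.5556
= 1.3332 + 5.6661 + 6.6672
= 13.6665

E[X] = 13.6665


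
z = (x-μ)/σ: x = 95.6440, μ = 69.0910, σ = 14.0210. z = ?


z = (95.6440 - 69.0910)/14.0210
= 26.5530/14.0210
= 1.8938

z = 1.8938


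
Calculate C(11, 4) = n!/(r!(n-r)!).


C(11,4) = 11!/(4! × 7!)
= 39916800/(24 × 5040)
= 330

C(11,4) = 330


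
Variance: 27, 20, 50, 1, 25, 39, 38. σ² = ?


Mean = 28.5714
Squared deviations: 2.4694, 73.4694, 459.1837, 760.1837, 12.7551, 108.7551, 88.8980
Sum = 1505.7143
Variance = 1505.7143/7 = 215.1020

Variance = 215.1020


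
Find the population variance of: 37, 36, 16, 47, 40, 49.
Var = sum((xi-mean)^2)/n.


Mean = 37.5000
Squared deviations: 0.2500, 2.2500, 462.2500, 90.2500, 6.2500, 132.2500
Sum = 693.5000
Variance = 693.5000/6 = 115.5833

Variance = 115.5833


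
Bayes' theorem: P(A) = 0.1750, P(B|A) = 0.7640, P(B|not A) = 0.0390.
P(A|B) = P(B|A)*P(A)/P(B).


P(B) = P(B|A)*P(A) + P(B|A')*P(A')
= 0.7640*0.1750 + 0.0390*0.8250
= 0.133700 + 0.032175 = 0.165875
P(A|B) = 0.133700/0.165875 = 0.8060

P(A|B) = 0.8060


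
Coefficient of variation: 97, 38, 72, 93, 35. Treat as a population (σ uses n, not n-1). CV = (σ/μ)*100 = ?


Mean = 67.0000
SD = 26.3287
CV = (26.3287/67.0000)*100 = 39.2966%

CV = 39.2966%


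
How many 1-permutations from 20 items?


P(20,1) = 20!/19!
= 2432902008176640000/121645100408832000
= 20

P(20,1) = 20


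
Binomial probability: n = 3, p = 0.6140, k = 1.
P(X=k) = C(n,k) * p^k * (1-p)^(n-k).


C(3,1) = 3
p^1 = 0.614000
(1-p)^2 = 0.148996
P = 3 * 0.614000 * 0.148996 = 0.2745

P(X=1) = 0.2745


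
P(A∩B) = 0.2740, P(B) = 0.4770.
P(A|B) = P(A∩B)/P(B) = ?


P(A|B) = 0.2740/0.4770 = 0.5744

P(A|B) = 0.5744


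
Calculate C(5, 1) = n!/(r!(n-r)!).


C(5,1) = 5!/(1! × 4!)
= 120/(1 × 24)
= 5

C(5,1) = 5


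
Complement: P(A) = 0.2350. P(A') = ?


P(not A) = 1 - 0.2350 = 0.7650

P(not A) = 0.7650


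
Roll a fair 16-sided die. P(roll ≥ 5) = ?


Favorable outcomes (roll ≥ 5): 12
Total outcomes = 16
P = 12/16 = 0.7500

P = 0.7500


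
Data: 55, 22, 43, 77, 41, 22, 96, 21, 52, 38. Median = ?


Sorted: 21, 22, 22, 38, 41, 43, 52, 55, 77, 96
n = 10 (even)
Middle values: 41 and 43
Median = (41+43)/2 = 42.0000

Median = 42.0000


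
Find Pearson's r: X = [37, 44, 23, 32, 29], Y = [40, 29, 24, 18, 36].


Mean X = 33.0000, Mean Y = 29.4000
SD X = 7.127412, SD Y = 7.939773
Cov = 15.400000
r = 15.400000/(7.127412*7.939773) = 0.2721

r = 0.2721


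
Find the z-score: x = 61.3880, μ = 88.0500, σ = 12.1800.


z = (61.3880 - 88.0500)/12.1800
= -26.6620/12.1800
= -2.1890

z = -2.1890


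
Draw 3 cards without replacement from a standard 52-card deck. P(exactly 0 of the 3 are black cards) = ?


Hypergeometric: P(X=0) = C(26,0)·C(26,3) / C(52,3)
= 1 × 2600 / 22100
= 2600/22100 = 0.1176

P = 0.1176


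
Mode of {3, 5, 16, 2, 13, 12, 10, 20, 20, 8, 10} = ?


Frequencies: 2:1, 3:1, 5:1, 8:1, 10:2, 12:1, 13:1, 16:1, 20:2
Max frequency = 2
Mode = 10, 20

Mode = 10, 20


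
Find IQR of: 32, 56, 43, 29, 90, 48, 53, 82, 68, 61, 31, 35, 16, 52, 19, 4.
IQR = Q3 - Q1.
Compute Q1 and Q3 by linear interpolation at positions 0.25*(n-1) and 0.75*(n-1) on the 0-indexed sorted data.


Sorted: 4, 16, 19, 29, 31, 32, 35, 43, 48, 52, 53, 56, 61, 68, 82, 90
Q1 (25th %ile) = 30.5000
Q3 (75th %ile) = 57.2500
IQR = 57.2500 - 30.5000 = 26.7500

IQR = 26.7500


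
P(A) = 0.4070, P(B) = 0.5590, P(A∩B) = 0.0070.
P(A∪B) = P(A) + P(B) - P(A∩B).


P(A∪B) = 0.4070 + 0.5590 - 0.0070
= 0.9660 - 0.0070
= 0.9590

P(A∪B) = 0.9590


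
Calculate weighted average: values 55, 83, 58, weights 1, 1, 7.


Numerator = 55*1 + 83*1 + 58*7 = 544
Denominator = 1 + 1 + 7 = 9
WM = 544/9 = 60.4444

WM = 60.4444


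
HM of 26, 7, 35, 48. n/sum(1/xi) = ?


Sum of reciprocals = 1/26 + 1/7 + 1/35 + 1/48 = 0.230723
HM = 4/0.230723 = 17.3368

HM = 17.3368


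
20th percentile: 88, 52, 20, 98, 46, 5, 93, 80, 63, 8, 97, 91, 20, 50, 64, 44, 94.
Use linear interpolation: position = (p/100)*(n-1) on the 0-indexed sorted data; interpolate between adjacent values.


Sorted: 5, 8, 20, 20, 44, 46, 50, 52, 63, 64, 80, 88, 91, 93, 94, 97, 98
n = 17
Index = 20/100 * 16 = 3.2000
Lower = data[3] = 20, Upper = data[4] = 44
P20 = 20 + 0.2000*(24) = 24.8000

P20 = 24.8000


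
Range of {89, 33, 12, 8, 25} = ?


Max = 89, Min = 8
Range = 89 - 8 = 81

Range = 81


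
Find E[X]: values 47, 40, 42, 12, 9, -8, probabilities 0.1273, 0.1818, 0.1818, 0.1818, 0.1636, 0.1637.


E[X] = 47*0.1273 + 40*0.1818 + 42*0.1818 + 12*0.1818 + 9*0.1636 - 8*0.1637
= 5.9831 + 7.2720 + 7.6356 + 2.1816 + 1.4724 - 1.3096
= 23.2351

E[X] = 23.2351


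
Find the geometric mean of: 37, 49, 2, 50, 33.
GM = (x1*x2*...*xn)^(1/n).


Product = 37 × 49 × 2 × 50 × 33 = 5982900
GM = 5982900^(1/5) = 22.6664

GM = 22.6664


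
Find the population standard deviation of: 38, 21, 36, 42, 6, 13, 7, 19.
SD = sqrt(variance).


Mean = 22.7500
Variance = 177.4375
SD = sqrt(177.4375) = 13.3206

SD = 13.3206


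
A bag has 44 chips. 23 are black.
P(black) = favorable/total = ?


P = 23/44 = 0.5227

P = 0.5227


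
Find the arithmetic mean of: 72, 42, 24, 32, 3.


Sum = 72 + 42 + 24 + 32 + 3 = 173
n = 5
Mean = 173/5 = 34.6000

Mean = 34.6000


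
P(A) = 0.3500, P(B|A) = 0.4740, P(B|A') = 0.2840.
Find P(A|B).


P(B) = P(B|A)*P(A) + P(B|A')*P(A')
= 0.4740*0.3500 + 0.2840*0.6500
= 0.165900 + 0.184600 = 0.350500
P(A|B) = 0.165900/0.350500 = 0.4733

P(A|B) = 0.4733


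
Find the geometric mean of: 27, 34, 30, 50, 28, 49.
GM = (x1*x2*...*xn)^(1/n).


Product = 27 × 34 × 30 × 50 × 28 × 49 = 1889244000
GM = 1889244000^(1/6) = 35.1599

GM = 35.1599


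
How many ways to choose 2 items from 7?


C(7,2) = 7!/(2! × 5!)
= 5040/(2 × 120)
= 21

C(7,2) = 21


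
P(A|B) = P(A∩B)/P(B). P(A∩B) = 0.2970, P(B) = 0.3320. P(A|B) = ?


P(A|B) = 0.2970/0.3320 = 0.8946

P(A|B) = 0.8946


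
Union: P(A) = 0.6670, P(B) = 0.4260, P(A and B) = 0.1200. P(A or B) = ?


P(A∪B) = 0.6670 + 0.4260 - 0.1200
= 1.0930 - 0.1200
= 0.9730

P(A∪B) = 0.9730


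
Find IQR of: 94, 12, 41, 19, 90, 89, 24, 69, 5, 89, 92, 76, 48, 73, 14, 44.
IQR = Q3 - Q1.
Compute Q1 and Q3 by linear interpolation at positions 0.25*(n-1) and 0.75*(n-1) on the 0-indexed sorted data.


Sorted: 5, 12, 14, 19, 24, 41, 44, 48, 69, 73, 76, 89, 89, 90, 92, 94
Q1 (25th %ile) = 22.7500
Q3 (75th %ile) = 89.0000
IQR = 89.0000 - 22.7500 = 66.2500

IQR = 66.2500


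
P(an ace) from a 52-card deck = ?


4 aces in 52 cards
P = 4/52 = 0.0769

P = 0.0769


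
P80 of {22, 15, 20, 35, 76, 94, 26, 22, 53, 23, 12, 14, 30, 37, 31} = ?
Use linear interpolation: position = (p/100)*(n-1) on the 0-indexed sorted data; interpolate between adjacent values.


Sorted: 12, 14, 15, 20, 22, 22, 23, 26, 30, 31, 35, 37, 53, 76, 94
n = 15
Index = 80/100 * 14 = 11.2000
Lower = data[11] = 37, Upper = data[12] = 53
P80 = 37 + 0.2000*(16) = 40.2000

P80 = 40.2000


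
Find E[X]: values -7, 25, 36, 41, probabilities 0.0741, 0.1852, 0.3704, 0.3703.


E[X] = -7*0.0741 + 25*0.1852 + 36*0.3704 + 41*0.3703
= -0.5187 + 4.6300 + 13.3344 + 15.1823
= 32.6280

E[X] = 32.6280


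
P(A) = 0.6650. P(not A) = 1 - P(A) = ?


P(not A) = 1 - 0.6650 = 0.3350

P(not A) = 0.3350


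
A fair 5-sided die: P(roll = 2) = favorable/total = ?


Favorable outcomes (roll = 2): 1
Total outcomes = 5
P = 1/5 = 0.2000

P = 0.2000


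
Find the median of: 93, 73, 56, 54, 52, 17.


Sorted: 17, 52, 54, 56, 73, 93
n = 6 (even)
Middle values: 54 and 56
Median = (54+56)/2 = 55.0000

Median = 55.0000


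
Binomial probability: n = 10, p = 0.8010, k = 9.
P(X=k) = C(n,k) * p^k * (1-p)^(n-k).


C(10,9) = 10
p^9 = 0.135735
(1-p)^1 = 0.199000
P = 10 * 0.135735 * 0.199000 = 0.2701

P(X=9) = 0.2701


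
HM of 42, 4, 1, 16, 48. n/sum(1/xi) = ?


Sum of reciprocals = 1/42 + 1/4 + 1/1 + 1/16 + 1/48 = 1.357143
HM = 5/1.357143 = 3.6842

HM = 3.6842


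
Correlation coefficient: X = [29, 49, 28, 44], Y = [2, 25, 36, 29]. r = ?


Mean X = 37.5000, Mean Y = 23.0000
SD X = 9.178780, SD Y = 12.747549
Cov = 29.250000
r = 29.250000/(9.178780*12.747549) = 0.2500

r = 0.2500


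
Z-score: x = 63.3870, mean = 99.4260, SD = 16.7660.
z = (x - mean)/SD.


z = (63.3870 - 99.4260)/16.7660
= -36.0390/16.7660
= -2.1495

z = -2.1495


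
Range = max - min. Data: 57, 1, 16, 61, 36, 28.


Max = 61, Min = 1
Range = 61 - 1 = 60

Range = 60


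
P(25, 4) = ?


P(25,4) = 25!/21!
= 15511210043330985984000000/51090942171709440000
= 303600

P(25,4) = 303600


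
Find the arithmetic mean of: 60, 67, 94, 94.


Sum = 60 + 67 + 94 + 94 = 315
n = 4
Mean = 315/4 = 78.7500

Mean = 78.7500


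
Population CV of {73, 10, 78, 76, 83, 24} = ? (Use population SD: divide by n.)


Mean = 57.3333
SD = 28.9578
CV = (28.9578/57.3333)*100 = 50.5078%

CV = 50.5078%


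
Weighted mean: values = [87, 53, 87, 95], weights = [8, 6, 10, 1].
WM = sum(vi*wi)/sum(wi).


Numerator = 87*8 + 53*6 + 87*10 + 95*1 = 1979
Denominator = 8 + 6 + 10 + 1 = 25
WM = 1979/25 = 79.1600

WM = 79.1600


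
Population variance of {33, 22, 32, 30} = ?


Mean = 29.2500
Squared deviations: 14.0625, 52.5625, 7.5625, 0.5625
Sum = 74.7500
Variance = 74.7500/4 = 18.6875

Variance = 18.6875


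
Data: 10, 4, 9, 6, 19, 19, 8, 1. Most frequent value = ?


Frequencies: 1:1, 4:1, 6:1, 8:1, 9:1, 10:1, 19:2
Max frequency = 2
Mode = 19

Mode = 19


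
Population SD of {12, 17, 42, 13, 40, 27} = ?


Mean = 25.1667
Variance = 149.1389
SD = sqrt(149.1389) = 12.2122

SD = 12.2122


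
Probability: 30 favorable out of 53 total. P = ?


P = 30/53 = 0.5660

P = 0.5660


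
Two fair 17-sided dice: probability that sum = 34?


Total outcomes = 17×17 = 289
Favorable (sum = 34): 1
P = 1/289 = 0.0035

P = 0.0035


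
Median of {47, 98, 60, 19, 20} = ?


Sorted: 19, 20, 47, 60, 98
n = 5 (odd)
Middle value = 47

Median = 47


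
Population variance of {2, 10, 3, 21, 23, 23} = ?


Mean = 13.6667
Squared deviations: 136.1111, 13.4444, 113.7778, 53.7778, 87.1111, 87.1111
Sum = 491.3333
Variance = 491.3333/6 = 81.8889

Variance = 81.8889


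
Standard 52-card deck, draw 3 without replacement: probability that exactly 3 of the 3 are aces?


Hypergeometric: P(X=3) = C(4,3)·C(48,0) / C(52,3)
= 4 × 1 / 22100
= 4/22100 = 0.0002

P = 0.0002


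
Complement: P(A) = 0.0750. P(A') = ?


P(not A) = 1 - 0.0750 = 0.9250

P(not A) = 0.9250


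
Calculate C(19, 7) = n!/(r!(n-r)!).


C(19,7) = 19!/(7! × 12!)
= 121645100408832000/(5040 × 479001600)
= 50388

C(19,7) = 50388


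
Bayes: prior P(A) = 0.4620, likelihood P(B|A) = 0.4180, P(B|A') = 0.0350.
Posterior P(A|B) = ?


P(B) = P(B|A)*P(A) + P(B|A')*P(A')
= 0.4180*0.4620 + 0.0350*0.5380
= 0.193116 + 0.018830 = 0.211946
P(A|B) = 0.193116/0.211946 = 0.9112

P(A|B) = 0.9112
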